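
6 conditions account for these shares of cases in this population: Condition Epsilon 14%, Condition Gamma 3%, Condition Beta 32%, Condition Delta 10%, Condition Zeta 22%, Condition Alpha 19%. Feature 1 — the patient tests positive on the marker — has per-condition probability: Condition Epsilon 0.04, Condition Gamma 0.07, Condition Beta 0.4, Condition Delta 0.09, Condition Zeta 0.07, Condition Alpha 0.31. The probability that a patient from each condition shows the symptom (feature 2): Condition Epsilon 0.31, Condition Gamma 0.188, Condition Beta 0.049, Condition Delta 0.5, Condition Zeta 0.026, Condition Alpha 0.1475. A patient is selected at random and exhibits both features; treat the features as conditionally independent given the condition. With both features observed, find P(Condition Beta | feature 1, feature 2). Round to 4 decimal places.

0.2852

Prior × likelihood for each hypothesis:
  Condition Epsilon: 0.14 × 0.04 × 0.31 = 0.001736
  Condition Gamma: 0.03 × 0.07 × 0.188 = 0.0003948
  Condition Beta: 0.32 × 0.4 × 0.049 = 0.006272
  Condition Delta: 0.1 × 0.09 × 0.5 = 0.0045
  Condition Zeta: 0.22 × 0.07 × 0.026 = 0.0004004
  Condition Alpha: 0.19 × 0.31 × 0.1475 = 0.00868775
Sum = 0.02199095.
P(Condition Beta | evidence) = 0.006272 / 0.02199095 ≈ 0.2852.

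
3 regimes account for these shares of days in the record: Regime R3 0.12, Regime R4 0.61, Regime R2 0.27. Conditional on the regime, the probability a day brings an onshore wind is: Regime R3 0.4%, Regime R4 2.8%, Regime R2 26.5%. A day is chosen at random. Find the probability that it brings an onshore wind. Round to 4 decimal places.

0.0891

Unnormalized posteriors (prior × likelihood):
  Regime R3: 0.12 × 0.004 = 0.00048
  Regime R4: 0.61 × 0.028 = 0.01708
  Regime R2: 0.27 × 0.265 = 0.07155
P(onshore) = 0.00048 + 0.01708 + 0.07155 = 0.08911 → 0.0891.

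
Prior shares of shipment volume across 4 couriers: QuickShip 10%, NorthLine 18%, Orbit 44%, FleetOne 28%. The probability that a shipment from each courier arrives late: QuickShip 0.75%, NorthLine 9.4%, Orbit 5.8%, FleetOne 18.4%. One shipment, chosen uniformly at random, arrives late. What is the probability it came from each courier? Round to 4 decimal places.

QuickShip 0.0079, NorthLine 0.1787, Orbit 0.2695, FleetOne 0.5440

Compute prior × likelihood for every hypothesis:
  QuickShip: 0.1 × 0.0075 = 0.00075
  NorthLine: 0.18 × 0.094 = 0.01692
  Orbit: 0.44 × 0.058 = 0.02552
  FleetOne: 0.28 × 0.184 = 0.05152
Total = 0.09471.
P(QuickShip | late) = 0.00075/0.09471 ≈ 0.0079
P(NorthLine | late) = 0.01692/0.09471 ≈ 0.1787
P(Orbit | late) = 0.02552/0.09471 ≈ 0.2695
P(FleetOne | late) = 0.05152/0.09471 ≈ 0.5440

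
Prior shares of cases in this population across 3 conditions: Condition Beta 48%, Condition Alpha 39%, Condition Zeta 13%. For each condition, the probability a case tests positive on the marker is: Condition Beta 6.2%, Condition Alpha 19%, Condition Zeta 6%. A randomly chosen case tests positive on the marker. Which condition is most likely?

Prior × likelihood for each hypothesis:
  Condition Beta: 0.48 × 0.062 = 0.02976
  Condition Alpha: 0.39 × 0.19 = 0.0741
  Condition Zeta: 0.13 × 0.06 = 0.0078
Sum = 0.11166.
Largest term belongs to Condition Alpha, so Condition Alpha is most probable.

Condition Alpha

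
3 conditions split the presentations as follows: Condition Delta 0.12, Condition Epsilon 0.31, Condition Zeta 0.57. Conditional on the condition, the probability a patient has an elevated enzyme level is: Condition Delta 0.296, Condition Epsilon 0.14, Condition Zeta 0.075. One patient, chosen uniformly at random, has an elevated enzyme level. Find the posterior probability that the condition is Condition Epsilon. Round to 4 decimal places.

Unnormalized posteriors (prior × likelihood):
  Condition Delta: 0.12 × 0.296 = 0.03552
  Condition Epsilon: 0.31 × 0.14 = 0.0434
  Condition Zeta: 0.57 × 0.075 = 0.04275
Normalizing constant = 0.12167.
P(Condition Epsilon | evidence) = 0.0434 / 0.12167 ≈ 0.3567.

0.3567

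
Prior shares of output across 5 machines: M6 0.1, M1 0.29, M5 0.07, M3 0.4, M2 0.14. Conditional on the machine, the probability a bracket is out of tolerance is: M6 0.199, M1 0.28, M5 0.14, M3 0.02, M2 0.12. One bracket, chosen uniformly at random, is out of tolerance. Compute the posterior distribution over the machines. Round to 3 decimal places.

M6 0.147, M1 0.598, M5 0.072, M3 0.059, M2 0.124

By Bayes' rule, posterior ∝ prior × likelihood:
  M6: 0.1 × 0.199 = 0.0199
  M1: 0.29 × 0.28 = 0.0812
  M5: 0.07 × 0.14 = 0.0098
  M3: 0.4 × 0.02 = 0.008
  M2: 0.14 × 0.12 = 0.0168
Normalizing constant = 0.1357.
P(M6 | oversize) = 0.0199/0.1357 ≈ 0.147
P(M1 | oversize) = 0.0812/0.1357 ≈ 0.598
P(M5 | oversize) = 0.0098/0.1357 ≈ 0.072
P(M3 | oversize) = 0.008/0.1357 ≈ 0.059
P(M2 | oversize) = 0.0168/0.1357 ≈ 0.124
(Check: 0.147+0.598+0.072+0.059+0.124 = 1.000.)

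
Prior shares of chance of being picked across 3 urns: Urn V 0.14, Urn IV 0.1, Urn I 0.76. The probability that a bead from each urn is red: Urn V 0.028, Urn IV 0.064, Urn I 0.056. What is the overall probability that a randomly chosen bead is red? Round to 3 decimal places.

0.053

By Bayes' rule, posterior ∝ prior × likelihood:
  Urn V: 0.14 × 0.028 = 0.00392
  Urn IV: 0.1 × 0.064 = 0.0064
  Urn I: 0.76 × 0.056 = 0.04256
P(red) = 0.00392 + 0.0064 + 0.04256 = 0.05288 → 0.053.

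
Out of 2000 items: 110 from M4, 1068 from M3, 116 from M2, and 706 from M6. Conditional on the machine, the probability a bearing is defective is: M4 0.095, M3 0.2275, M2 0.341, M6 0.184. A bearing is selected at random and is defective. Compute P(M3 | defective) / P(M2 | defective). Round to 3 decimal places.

Unnormalized posteriors (prior × likelihood):
  M4: 0.055 × 0.095 = 0.005225
  M3: 0.534 × 0.2275 = 0.121485
  M2: 0.058 × 0.341 = 0.019778
  M6: 0.353 × 0.184 = 0.064952
Total = 0.21144.
The ratio is 0.121485 / 0.019778 (the normalizer cancels) = 6.142.

6.142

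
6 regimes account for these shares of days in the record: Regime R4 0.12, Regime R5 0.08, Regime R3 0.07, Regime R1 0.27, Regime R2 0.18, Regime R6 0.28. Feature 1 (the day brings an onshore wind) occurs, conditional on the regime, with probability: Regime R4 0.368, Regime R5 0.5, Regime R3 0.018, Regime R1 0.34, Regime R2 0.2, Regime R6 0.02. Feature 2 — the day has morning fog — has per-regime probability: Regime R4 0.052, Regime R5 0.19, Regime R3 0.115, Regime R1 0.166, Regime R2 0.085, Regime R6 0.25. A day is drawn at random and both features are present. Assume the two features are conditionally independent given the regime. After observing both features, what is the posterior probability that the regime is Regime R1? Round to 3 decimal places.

Unnormalized posteriors (prior × likelihood):
  Regime R4: 0.12 × 0.368 × 0.052 = 0.00229632
  Regime R5: 0.08 × 0.5 × 0.19 = 0.0076
  Regime R3: 0.07 × 0.018 × 0.115 = 0.0001449
  Regime R1: 0.27 × 0.34 × 0.166 = 0.0152388
  Regime R2: 0.18 × 0.2 × 0.085 = 0.00306
  Regime R6: 0.28 × 0.02 × 0.25 = 0.0014
Normalizing constant = 0.02974002.
P(Regime R1 | evidence) = 0.0152388 / 0.02974002 ≈ 0.512.

0.512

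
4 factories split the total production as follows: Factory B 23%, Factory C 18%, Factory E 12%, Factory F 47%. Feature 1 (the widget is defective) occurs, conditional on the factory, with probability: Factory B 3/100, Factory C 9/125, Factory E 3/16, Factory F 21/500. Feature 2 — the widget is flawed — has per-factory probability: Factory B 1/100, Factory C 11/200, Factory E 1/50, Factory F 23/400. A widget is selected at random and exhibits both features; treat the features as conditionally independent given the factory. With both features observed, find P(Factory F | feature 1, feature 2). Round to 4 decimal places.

Prior × likelihood for each hypothesis:
  Factory B: 0.23 × 0.03 × 0.01 = 0.000069
  Factory C: 0.18 × 0.072 × 0.055 = 0.0007128
  Factory E: 0.12 × 0.1875 × 0.02 = 0.00045
  Factory F: 0.47 × 0.042 × 0.0575 = 0.00113505
Sum = 0.00236685.
P(Factory F | evidence) = 0.00113505 / 0.00236685 ≈ 0.4796.

0.4796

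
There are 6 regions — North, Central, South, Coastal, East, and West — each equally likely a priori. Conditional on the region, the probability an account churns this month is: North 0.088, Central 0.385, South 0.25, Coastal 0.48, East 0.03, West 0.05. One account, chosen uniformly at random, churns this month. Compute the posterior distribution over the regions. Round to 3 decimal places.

North 0.069, Central 0.300, South 0.195, Coastal 0.374, East 0.023, West 0.039

With a uniform prior (1/6 each), posterior ∝ likelihood:
  North: 0.088
  Central: 0.385
  South: 0.25
  Coastal: 0.48
  East: 0.03
  West: 0.05
Normalizing constant = 1.283.
P(North | churn) = 0.088/1.283 ≈ 0.069
P(Central | churn) = 0.385/1.283 ≈ 0.300
P(South | churn) = 0.25/1.283 ≈ 0.195
P(Coastal | churn) = 0.48/1.283 ≈ 0.374
P(East | churn) = 0.03/1.283 ≈ 0.023
P(West | churn) = 0.05/1.283 ≈ 0.039
(Check: 0.069+0.300+0.195+0.374+0.023+0.039 = 1.000.)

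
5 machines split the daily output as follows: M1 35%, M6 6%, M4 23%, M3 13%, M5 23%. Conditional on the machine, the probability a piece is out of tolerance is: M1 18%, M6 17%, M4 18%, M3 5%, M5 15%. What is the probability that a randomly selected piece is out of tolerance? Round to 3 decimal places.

Unnormalized posteriors (prior × likelihood):
  M1: 0.35 × 0.18 = 0.063
  M6: 0.06 × 0.17 = 0.0102
  M4: 0.23 × 0.18 = 0.0414
  M3: 0.13 × 0.05 = 0.0065
  M5: 0.23 × 0.15 = 0.0345
P(oversize) = 0.063 + 0.0102 + 0.0414 + 0.0065 + 0.0345 = 0.1556 → 0.156.

0.156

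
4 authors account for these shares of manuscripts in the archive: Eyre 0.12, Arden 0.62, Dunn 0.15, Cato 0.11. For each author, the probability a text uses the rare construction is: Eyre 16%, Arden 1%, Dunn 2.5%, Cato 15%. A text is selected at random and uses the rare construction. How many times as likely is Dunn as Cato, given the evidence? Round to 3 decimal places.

Prior × likelihood for each hypothesis:
  Eyre: 0.12 × 0.16 = 0.0192
  Arden: 0.62 × 0.01 = 0.0062
  Dunn: 0.15 × 0.025 = 0.00375
  Cato: 0.11 × 0.15 = 0.0165
Total = 0.04565.
The ratio is 0.00375 / 0.0165 (the normalizer cancels) = 0.227.

0.227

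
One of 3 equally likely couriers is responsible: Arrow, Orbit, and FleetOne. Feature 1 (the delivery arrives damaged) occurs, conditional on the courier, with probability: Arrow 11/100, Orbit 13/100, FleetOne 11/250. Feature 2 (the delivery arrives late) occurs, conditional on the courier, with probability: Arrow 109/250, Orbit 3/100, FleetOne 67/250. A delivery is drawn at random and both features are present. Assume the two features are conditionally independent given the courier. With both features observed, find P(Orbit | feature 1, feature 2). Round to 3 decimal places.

Since the prior is uniform, the posterior is proportional to the likelihood:
  Arrow: 0.11 × 0.436 = 0.04796
  Orbit: 0.13 × 0.03 = 0.0039
  FleetOne: 0.044 × 0.268 = 0.011792
Total = 0.063652.
P(Orbit | evidence) = 0.0039 / 0.063652 ≈ 0.061.

0.061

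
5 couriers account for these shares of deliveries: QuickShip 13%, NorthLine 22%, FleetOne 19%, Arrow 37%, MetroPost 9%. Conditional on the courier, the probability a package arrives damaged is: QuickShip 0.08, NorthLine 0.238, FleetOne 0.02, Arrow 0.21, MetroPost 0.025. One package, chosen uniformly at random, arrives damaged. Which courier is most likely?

Arrow

Compute prior × likelihood for every hypothesis:
  QuickShip: 0.13 × 0.08 = 0.0104
  NorthLine: 0.22 × 0.238 = 0.05236
  FleetOne: 0.19 × 0.02 = 0.0038
  Arrow: 0.37 × 0.21 = 0.0777
  MetroPost: 0.09 × 0.025 = 0.00225
Sum = 0.14651.
Largest term belongs to Arrow, so Arrow is most probable.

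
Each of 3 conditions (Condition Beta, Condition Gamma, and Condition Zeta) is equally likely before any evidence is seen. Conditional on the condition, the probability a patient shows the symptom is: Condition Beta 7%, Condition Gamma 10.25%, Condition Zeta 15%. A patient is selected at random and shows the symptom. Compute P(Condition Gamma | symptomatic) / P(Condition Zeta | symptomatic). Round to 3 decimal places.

0.683

Since the prior is uniform, the posterior is proportional to the likelihood:
  Condition Beta: 0.07
  Condition Gamma: 0.1025
  Condition Zeta: 0.15
Normalizing constant = 0.3225.
The ratio is 0.1025 / 0.15 (the normalizer cancels) = 0.683.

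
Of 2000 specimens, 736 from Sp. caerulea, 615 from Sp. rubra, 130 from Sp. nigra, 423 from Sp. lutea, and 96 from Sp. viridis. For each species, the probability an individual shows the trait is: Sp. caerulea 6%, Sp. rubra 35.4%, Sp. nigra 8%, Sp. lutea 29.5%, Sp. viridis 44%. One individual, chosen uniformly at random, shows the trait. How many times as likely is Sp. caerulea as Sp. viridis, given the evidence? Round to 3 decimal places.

Compute prior × likelihood for every hypothesis:
  Sp. caerulea: 0.368 × 0.06 = 0.02208
  Sp. rubra: 0.3075 × 0.354 = 0.108855
  Sp. nigra: 0.065 × 0.08 = 0.0052
  Sp. lutea: 0.2115 × 0.295 = 0.0623925
  Sp. viridis: 0.048 × 0.44 = 0.02112
Normalizing constant = 0.2196475.
The ratio is 0.02208 / 0.02112 (the normalizer cancels) = 1.045.

1.045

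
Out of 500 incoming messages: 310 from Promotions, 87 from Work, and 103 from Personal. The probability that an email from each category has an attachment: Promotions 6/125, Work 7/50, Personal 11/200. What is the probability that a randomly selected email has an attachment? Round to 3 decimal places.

Unnormalized posteriors (prior × likelihood):
  Promotions: 0.62 × 0.048 = 0.02976
  Work: 0.174 × 0.14 = 0.02436
  Personal: 0.206 × 0.055 = 0.01133
P(attachment) = 0.02976 + 0.02436 + 0.01133 = 0.06545 → 0.065.

0.065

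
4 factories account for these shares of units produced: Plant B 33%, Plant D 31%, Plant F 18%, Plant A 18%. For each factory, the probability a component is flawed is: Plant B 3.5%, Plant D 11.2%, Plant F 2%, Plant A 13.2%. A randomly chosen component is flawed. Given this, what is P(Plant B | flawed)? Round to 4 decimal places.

0.1569

Unnormalized posteriors (prior × likelihood):
  Plant B: 0.33 × 0.035 = 0.01155
  Plant D: 0.31 × 0.112 = 0.03472
  Plant F: 0.18 × 0.02 = 0.0036
  Plant A: 0.18 × 0.132 = 0.02376
Normalizing constant = 0.07363.
P(Plant B | evidence) = 0.01155 / 0.07363 ≈ 0.1569.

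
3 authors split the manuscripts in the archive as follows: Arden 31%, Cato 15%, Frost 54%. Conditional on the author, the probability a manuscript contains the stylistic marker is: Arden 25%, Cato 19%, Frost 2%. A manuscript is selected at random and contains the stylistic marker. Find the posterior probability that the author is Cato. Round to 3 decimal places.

Unnormalized posteriors (prior × likelihood):
  Arden: 0.31 × 0.25 = 0.0775
  Cato: 0.15 × 0.19 = 0.0285
  Frost: 0.54 × 0.02 = 0.0108
Normalizing constant = 0.1168.
P(Cato | evidence) = 0.0285 / 0.1168 ≈ 0.244.

0.244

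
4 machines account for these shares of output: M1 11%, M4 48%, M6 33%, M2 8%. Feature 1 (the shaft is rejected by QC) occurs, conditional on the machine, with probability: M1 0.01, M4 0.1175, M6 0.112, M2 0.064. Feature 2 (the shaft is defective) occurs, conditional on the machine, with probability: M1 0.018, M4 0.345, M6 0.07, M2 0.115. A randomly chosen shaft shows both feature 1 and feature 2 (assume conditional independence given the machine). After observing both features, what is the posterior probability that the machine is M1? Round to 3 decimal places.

0.001

Prior × likelihood for each hypothesis:
  M1: 0.11 × 0.01 × 0.018 = 0.0000198
  M4: 0.48 × 0.1175 × 0.345 = 0.019458
  M6: 0.33 × 0.112 × 0.07 = 0.0025872
  M2: 0.08 × 0.064 × 0.115 = 0.0005888
Normalizing constant = 0.0226538.
P(M1 | evidence) = 0.0000198 / 0.0226538 ≈ 0.001.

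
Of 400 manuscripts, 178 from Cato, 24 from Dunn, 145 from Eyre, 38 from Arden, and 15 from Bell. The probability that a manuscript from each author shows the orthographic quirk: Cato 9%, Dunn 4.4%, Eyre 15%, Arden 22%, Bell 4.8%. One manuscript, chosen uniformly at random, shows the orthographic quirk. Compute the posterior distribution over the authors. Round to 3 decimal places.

By Bayes' rule, posterior ∝ prior × likelihood:
  Cato: 0.445 × 0.09 = 0.04005
  Dunn: 0.06 × 0.044 = 0.00264
  Eyre: 0.3625 × 0.15 = 0.054375
  Arden: 0.095 × 0.22 = 0.0209
  Bell: 0.0375 × 0.048 = 0.0018
Total = 0.119765.
P(Cato | quirk) = 0.04005/0.119765 ≈ 0.334
P(Dunn | quirk) = 0.00264/0.119765 ≈ 0.022
P(Eyre | quirk) = 0.054375/0.119765 ≈ 0.454
P(Arden | quirk) = 0.0209/0.119765 ≈ 0.175
P(Bell | quirk) = 0.0018/0.119765 ≈ 0.015

Cato 0.334, Dunn 0.022, Eyre 0.454, Arden 0.175, Bell 0.015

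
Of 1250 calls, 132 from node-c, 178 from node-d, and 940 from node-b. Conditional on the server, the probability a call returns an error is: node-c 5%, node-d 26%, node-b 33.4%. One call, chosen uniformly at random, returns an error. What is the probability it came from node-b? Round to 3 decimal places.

Compute prior × likelihood for every hypothesis:
  node-c: 0.1056 × 0.05 = 0.00528
  node-d: 0.1424 × 0.26 = 0.037024
  node-b: 0.752 × 0.334 = 0.251168
Sum = 0.293472.
P(node-b | evidence) = 0.251168 / 0.293472 ≈ 0.856.

0.856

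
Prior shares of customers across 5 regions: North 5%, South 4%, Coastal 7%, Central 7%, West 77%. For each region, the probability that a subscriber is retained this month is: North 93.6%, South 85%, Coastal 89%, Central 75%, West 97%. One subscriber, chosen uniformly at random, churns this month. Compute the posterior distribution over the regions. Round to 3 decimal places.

Taking complements, P(churn | each) = North 0.064, South 0.15, Coastal 0.11, Central 0.25, West 0.03.
Unnormalized posteriors (prior × likelihood):
  North: 0.05 × 0.064 = 0.0032
  South: 0.04 × 0.15 = 0.006
  Coastal: 0.07 × 0.11 = 0.0077
  Central: 0.07 × 0.25 = 0.0175
  West: 0.77 × 0.03 = 0.0231
Total = 0.0575.
P(North | churn) = 0.0032/0.0575 ≈ 0.056
P(South | churn) = 0.006/0.0575 ≈ 0.104
P(Coastal | churn) = 0.0077/0.0575 ≈ 0.134
P(Central | churn) = 0.0175/0.0575 ≈ 0.304
P(West | churn) = 0.0231/0.0575 ≈ 0.402

North 0.056, South 0.104, Coastal 0.134, Central 0.304, West 0.402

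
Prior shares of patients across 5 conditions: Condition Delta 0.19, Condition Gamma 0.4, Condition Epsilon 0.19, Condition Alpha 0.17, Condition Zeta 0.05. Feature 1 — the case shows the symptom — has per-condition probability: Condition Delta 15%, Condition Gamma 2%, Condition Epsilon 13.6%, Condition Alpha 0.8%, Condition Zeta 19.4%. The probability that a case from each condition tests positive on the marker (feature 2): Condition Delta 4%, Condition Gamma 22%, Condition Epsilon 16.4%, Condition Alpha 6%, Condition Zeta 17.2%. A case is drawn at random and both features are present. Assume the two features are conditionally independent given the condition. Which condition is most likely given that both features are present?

Unnormalized posteriors (prior × likelihood):
  Condition Delta: 0.19 × 0.15 × 0.04 = 0.00114
  Condition Gamma: 0.4 × 0.02 × 0.22 = 0.00176
  Condition Epsilon: 0.19 × 0.136 × 0.164 = 0.00423776
  Condition Alpha: 0.17 × 0.008 × 0.06 = 0.0000816
  Condition Zeta: 0.05 × 0.194 × 0.172 = 0.0016684
Normalizing constant = 0.00888776.
Largest term belongs to Condition Epsilon, so Condition Epsilon is most probable.

Condition Epsilon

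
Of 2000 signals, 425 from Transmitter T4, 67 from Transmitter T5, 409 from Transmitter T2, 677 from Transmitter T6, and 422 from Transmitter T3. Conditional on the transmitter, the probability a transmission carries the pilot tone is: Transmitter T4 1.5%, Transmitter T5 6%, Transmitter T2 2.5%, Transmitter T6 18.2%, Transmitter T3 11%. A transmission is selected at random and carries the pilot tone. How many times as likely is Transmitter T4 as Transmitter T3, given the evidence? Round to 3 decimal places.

0.137

Unnormalized posteriors (prior × likelihood):
  Transmitter T4: 0.2125 × 0.015 = 0.0031875
  Transmitter T5: 0.0335 × 0.06 = 0.00201
  Transmitter T2: 0.2045 × 0.025 = 0.0051125
  Transmitter T6: 0.3385 × 0.182 = 0.061607
  Transmitter T3: 0.211 × 0.11 = 0.02321
Normalizing constant = 0.095127.
The ratio is 0.0031875 / 0.02321 (the normalizer cancels) = 0.137.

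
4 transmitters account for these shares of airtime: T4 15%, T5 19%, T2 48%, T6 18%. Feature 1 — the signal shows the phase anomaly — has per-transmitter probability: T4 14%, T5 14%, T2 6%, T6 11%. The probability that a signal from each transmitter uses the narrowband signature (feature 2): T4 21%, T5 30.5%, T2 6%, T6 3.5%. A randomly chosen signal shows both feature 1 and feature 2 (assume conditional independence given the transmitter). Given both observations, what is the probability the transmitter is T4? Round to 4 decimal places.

By Bayes' rule, posterior ∝ prior × likelihood:
  T4: 0.15 × 0.14 × 0.21 = 0.00441
  T5: 0.19 × 0.14 × 0.305 = 0.008113
  T2: 0.48 × 0.06 × 0.06 = 0.001728
  T6: 0.18 × 0.11 × 0.035 = 0.000693
Total = 0.014944.
P(T4 | evidence) = 0.00441 / 0.014944 ≈ 0.2951.

0.2951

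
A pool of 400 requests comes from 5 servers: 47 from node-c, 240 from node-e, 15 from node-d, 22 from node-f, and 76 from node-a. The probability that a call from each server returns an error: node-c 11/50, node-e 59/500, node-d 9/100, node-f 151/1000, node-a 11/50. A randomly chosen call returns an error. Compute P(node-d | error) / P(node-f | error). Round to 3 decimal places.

Prior × likelihood for each hypothesis:
  node-c: 0.1175 × 0.22 = 0.02585
  node-e: 0.6 × 0.118 = 0.0708
  node-d: 0.0375 × 0.09 = 0.003375
  node-f: 0.055 × 0.151 = 0.008305
  node-a: 0.19 × 0.22 = 0.0418
Sum = 0.15013.
The ratio is 0.003375 / 0.008305 (the normalizer cancels) = 0.406.

0.406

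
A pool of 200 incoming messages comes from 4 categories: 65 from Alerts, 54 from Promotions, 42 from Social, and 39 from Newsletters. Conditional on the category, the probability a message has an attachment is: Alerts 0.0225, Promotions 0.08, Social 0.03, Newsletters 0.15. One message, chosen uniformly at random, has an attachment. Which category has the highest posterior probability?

Newsletters

Prior × likelihood for each hypothesis:
  Alerts: 0.325 × 0.0225 = 0.0073125
  Promotions: 0.27 × 0.08 = 0.0216
  Social: 0.21 × 0.03 = 0.0063
  Newsletters: 0.195 × 0.15 = 0.02925
Sum = 0.0644625.
Largest term belongs to Newsletters, so Newsletters is most probable.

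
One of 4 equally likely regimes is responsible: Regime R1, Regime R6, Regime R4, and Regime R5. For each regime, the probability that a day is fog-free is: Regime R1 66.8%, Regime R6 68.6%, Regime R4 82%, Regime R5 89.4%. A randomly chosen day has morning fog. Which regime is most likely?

Taking complements, P(fog | each) = Regime R1 0.332, Regime R6 0.314, Regime R4 0.18, Regime R5 0.106.
Since the prior is uniform, the posterior is proportional to the likelihood:
  Regime R1: 0.332
  Regime R6: 0.314
  Regime R4: 0.18
  Regime R5: 0.106
Total = 0.932.
Largest term belongs to Regime R1, so Regime R1 is most probable.

Regime R1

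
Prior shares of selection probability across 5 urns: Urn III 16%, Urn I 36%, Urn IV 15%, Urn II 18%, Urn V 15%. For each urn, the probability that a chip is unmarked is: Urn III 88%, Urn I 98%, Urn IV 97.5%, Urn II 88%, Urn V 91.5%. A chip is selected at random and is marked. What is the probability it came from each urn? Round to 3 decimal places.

Urn III 0.298, Urn I 0.112, Urn IV 0.058, Urn II 0.335, Urn V 0.198

Taking complements, P(marked | each) = Urn III 0.12, Urn I 0.02, Urn IV 0.025, Urn II 0.12, Urn V 0.085.
By Bayes' rule, posterior ∝ prior × likelihood:
  Urn III: 0.16 × 0.12 = 0.0192
  Urn I: 0.36 × 0.02 = 0.0072
  Urn IV: 0.15 × 0.025 = 0.00375
  Urn II: 0.18 × 0.12 = 0.0216
  Urn V: 0.15 × 0.085 = 0.01275
Total = 0.0645.
P(Urn III | marked) = 0.0192/0.0645 ≈ 0.298
P(Urn I | marked) = 0.0072/0.0645 ≈ 0.112
P(Urn IV | marked) = 0.00375/0.0645 ≈ 0.058
P(Urn II | marked) = 0.0216/0.0645 ≈ 0.335
P(Urn V | marked) = 0.01275/0.0645 ≈ 0.198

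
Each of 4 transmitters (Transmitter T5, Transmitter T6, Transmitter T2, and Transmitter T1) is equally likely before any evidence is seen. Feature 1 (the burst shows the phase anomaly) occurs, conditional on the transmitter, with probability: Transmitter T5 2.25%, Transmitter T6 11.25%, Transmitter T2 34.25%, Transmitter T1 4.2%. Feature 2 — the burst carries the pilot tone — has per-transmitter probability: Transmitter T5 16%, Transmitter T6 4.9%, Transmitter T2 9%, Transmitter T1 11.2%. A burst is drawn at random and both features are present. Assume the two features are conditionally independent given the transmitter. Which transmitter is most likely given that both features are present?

With a uniform prior (1/4 each), posterior ∝ likelihood:
  Transmitter T5: 0.0225 × 0.16 = 0.0036
  Transmitter T6: 0.1125 × 0.049 = 0.0055125
  Transmitter T2: 0.3425 × 0.09 = 0.030825
  Transmitter T1: 0.042 × 0.112 = 0.004704
Sum = 0.0446415.
Largest term belongs to Transmitter T2, so Transmitter T2 is most probable.

Transmitter T2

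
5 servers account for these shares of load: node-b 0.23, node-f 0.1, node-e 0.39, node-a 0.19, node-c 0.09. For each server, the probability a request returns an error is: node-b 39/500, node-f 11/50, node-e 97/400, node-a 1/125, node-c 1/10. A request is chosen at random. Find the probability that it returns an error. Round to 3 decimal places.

0.145

By Bayes' rule, posterior ∝ prior × likelihood:
  node-b: 0.23 × 0.078 = 0.01794
  node-f: 0.1 × 0.22 = 0.022
  node-e: 0.39 × 0.2425 = 0.094575
  node-a: 0.19 × 0.008 = 0.00152
  node-c: 0.09 × 0.1 = 0.009
P(error) = 0.01794 + 0.022 + 0.094575 + 0.00152 + 0.009 = 0.145035 → 0.145.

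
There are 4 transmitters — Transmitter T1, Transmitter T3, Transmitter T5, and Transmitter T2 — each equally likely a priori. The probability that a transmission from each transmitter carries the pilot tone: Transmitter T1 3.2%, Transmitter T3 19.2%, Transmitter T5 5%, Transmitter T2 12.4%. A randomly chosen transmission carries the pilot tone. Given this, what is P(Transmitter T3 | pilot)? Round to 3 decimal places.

With a uniform prior (1/4 each), posterior ∝ likelihood:
  Transmitter T1: 0.032
  Transmitter T3: 0.192
  Transmitter T5: 0.05
  Transmitter T2: 0.124
Normalizing constant = 0.398.
P(Transmitter T3 | evidence) = 0.192 / 0.398 ≈ 0.482.

0.482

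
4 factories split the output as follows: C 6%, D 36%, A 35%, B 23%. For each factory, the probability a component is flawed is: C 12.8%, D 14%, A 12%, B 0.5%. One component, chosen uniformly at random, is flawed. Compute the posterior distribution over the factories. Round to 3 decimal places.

C 0.076, D 0.498, A 0.415, B 0.011

Prior × likelihood for each hypothesis:
  C: 0.06 × 0.128 = 0.00768
  D: 0.36 × 0.14 = 0.0504
  A: 0.35 × 0.12 = 0.042
  B: 0.23 × 0.005 = 0.00115
Total = 0.10123.
P(C | flawed) = 0.00768/0.10123 ≈ 0.076
P(D | flawed) = 0.0504/0.10123 ≈ 0.498
P(A | flawed) = 0.042/0.10123 ≈ 0.415
P(B | flawed) = 0.00115/0.10123 ≈ 0.011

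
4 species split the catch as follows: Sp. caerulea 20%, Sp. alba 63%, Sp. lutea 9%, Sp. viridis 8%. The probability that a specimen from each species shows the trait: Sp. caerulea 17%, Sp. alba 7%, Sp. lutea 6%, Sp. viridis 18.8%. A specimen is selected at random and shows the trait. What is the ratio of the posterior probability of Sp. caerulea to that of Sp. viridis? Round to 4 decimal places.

2.2606

Unnormalized posteriors (prior × likelihood):
  Sp. caerulea: 0.2 × 0.17 = 0.034
  Sp. alba: 0.63 × 0.07 = 0.0441
  Sp. lutea: 0.09 × 0.06 = 0.0054
  Sp. viridis: 0.08 × 0.188 = 0.01504
Sum = 0.09854.
The ratio is 0.034 / 0.01504 (the normalizer cancels) = 2.2606.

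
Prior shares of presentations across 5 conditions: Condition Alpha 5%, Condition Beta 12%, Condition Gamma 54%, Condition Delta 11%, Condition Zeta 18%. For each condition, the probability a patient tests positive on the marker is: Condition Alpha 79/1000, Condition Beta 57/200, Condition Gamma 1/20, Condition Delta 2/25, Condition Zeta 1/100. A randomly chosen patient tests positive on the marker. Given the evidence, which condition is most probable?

Unnormalized posteriors (prior × likelihood):
  Condition Alpha: 0.05 × 0.079 = 0.00395
  Condition Beta: 0.12 × 0.285 = 0.0342
  Condition Gamma: 0.54 × 0.05 = 0.027
  Condition Delta: 0.11 × 0.08 = 0.0088
  Condition Zeta: 0.18 × 0.01 = 0.0018
Normalizing constant = 0.07575.
Largest term belongs to Condition Beta, so Condition Beta is most probable.

Condition Beta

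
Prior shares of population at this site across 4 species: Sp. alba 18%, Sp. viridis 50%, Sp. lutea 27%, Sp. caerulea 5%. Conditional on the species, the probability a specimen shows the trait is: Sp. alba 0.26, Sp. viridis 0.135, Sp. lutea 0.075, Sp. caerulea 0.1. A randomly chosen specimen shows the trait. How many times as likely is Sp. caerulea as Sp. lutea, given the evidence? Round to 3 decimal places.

Prior × likelihood for each hypothesis:
  Sp. alba: 0.18 × 0.26 = 0.0468
  Sp. viridis: 0.5 × 0.135 = 0.0675
  Sp. lutea: 0.27 × 0.075 = 0.02025
  Sp. caerulea: 0.05 × 0.1 = 0.005
Sum = 0.13955.
The ratio is 0.005 / 0.02025 (the normalizer cancels) = 0.247.

0.247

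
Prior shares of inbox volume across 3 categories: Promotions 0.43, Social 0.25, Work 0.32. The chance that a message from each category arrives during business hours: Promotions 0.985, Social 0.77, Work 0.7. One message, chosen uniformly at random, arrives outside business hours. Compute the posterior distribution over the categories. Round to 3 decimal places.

Promotions 0.040, Social 0.359, Work 0.600

Taking complements, P(off-hours | each) = Promotions 0.015, Social 0.23, Work 0.3.
Prior × likelihood for each hypothesis:
  Promotions: 0.43 × 0.015 = 0.00645
  Social: 0.25 × 0.23 = 0.0575
  Work: 0.32 × 0.3 = 0.096
Normalizing constant = 0.15995.
P(Promotions | off-hours) = 0.00645/0.15995 ≈ 0.040
P(Social | off-hours) = 0.0575/0.15995 ≈ 0.359
P(Work | off-hours) = 0.096/0.15995 ≈ 0.600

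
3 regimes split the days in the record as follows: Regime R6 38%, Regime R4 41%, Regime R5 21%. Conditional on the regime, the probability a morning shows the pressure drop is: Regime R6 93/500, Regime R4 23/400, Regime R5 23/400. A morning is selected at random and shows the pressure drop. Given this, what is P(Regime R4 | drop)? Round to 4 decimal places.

By Bayes' rule, posterior ∝ prior × likelihood:
  Regime R6: 0.38 × 0.186 = 0.07068
  Regime R4: 0.41 × 0.0575 = 0.023575
  Regime R5: 0.21 × 0.0575 = 0.012075
Normalizing constant = 0.10633.
P(Regime R4 | evidence) = 0.023575 / 0.10633 ≈ 0.2217.

0.2217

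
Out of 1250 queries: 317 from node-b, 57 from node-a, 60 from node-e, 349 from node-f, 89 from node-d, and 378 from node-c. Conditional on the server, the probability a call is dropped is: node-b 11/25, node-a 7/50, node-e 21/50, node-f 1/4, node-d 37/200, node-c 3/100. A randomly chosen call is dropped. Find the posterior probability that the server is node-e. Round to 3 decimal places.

0.088

By Bayes' rule, posterior ∝ prior × likelihood:
  node-b: 0.2536 × 0.44 = 0.111584
  node-a: 0.0456 × 0.14 = 0.006384
  node-e: 0.048 × 0.42 = 0.02016
  node-f: 0.2792 × 0.25 = 0.0698
  node-d: 0.0712 × 0.185 = 0.013172
  node-c: 0.3024 × 0.03 = 0.009072
Total = 0.230172.
P(node-e | evidence) = 0.02016 / 0.230172 ≈ 0.088.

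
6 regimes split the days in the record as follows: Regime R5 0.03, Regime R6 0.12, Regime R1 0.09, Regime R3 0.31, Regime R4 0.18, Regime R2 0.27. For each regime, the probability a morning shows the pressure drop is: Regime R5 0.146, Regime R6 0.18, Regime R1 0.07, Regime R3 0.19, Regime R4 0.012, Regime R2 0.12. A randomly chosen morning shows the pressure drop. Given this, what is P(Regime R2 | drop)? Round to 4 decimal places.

Prior × likelihood for each hypothesis:
  Regime R5: 0.03 × 0.146 = 0.00438
  Regime R6: 0.12 × 0.18 = 0.0216
  Regime R1: 0.09 × 0.07 = 0.0063
  Regime R3: 0.31 × 0.19 = 0.0589
  Regime R4: 0.18 × 0.012 = 0.00216
  Regime R2: 0.27 × 0.12 = 0.0324
Sum = 0.12574.
P(Regime R2 | evidence) = 0.0324 / 0.12574 ≈ 0.2577.

0.2577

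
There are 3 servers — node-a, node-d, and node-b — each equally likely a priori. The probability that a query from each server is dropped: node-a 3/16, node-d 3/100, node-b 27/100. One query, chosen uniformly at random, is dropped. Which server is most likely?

node-b

Since the prior is uniform, the posterior is proportional to the likelihood:
  node-a: 0.1875
  node-d: 0.03
  node-b: 0.27
Total = 0.4875.
Largest term belongs to node-b, so node-b is most probable.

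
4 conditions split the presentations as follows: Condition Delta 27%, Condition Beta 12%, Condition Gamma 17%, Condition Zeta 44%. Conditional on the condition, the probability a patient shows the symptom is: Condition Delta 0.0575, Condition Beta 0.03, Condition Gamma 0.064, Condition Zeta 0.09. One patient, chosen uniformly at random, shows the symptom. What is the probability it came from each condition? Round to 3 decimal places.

Condition Delta 0.223, Condition Beta 0.052, Condition Gamma 0.156, Condition Zeta 0.569

Prior × likelihood for each hypothesis:
  Condition Delta: 0.27 × 0.0575 = 0.015525
  Condition Beta: 0.12 × 0.03 = 0.0036
  Condition Gamma: 0.17 × 0.064 = 0.01088
  Condition Zeta: 0.44 × 0.09 = 0.0396
Sum = 0.069605.
P(Condition Delta | symptomatic) = 0.015525/0.069605 ≈ 0.223
P(Condition Beta | symptomatic) = 0.0036/0.069605 ≈ 0.052
P(Condition Gamma | symptomatic) = 0.01088/0.069605 ≈ 0.156
P(Condition Zeta | symptomatic) = 0.0396/0.069605 ≈ 0.569
(Check: 0.223+0.052+0.156+0.569 = 1.000.)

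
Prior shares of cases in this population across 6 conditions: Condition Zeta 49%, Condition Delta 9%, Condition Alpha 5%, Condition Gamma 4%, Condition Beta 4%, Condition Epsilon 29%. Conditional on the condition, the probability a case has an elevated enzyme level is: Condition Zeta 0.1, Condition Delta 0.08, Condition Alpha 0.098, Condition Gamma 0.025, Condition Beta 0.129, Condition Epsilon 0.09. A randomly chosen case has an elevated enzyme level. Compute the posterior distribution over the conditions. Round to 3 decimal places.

Condition Zeta 0.525, Condition Delta 0.077, Condition Alpha 0.052, Condition Gamma 0.011, Condition Beta 0.055, Condition Epsilon 0.280

Unnormalized posteriors (prior × likelihood):
  Condition Zeta: 0.49 × 0.1 = 0.049
  Condition Delta: 0.09 × 0.08 = 0.0072
  Condition Alpha: 0.05 × 0.098 = 0.0049
  Condition Gamma: 0.04 × 0.025 = 0.001
  Condition Beta: 0.04 × 0.129 = 0.00516
  Condition Epsilon: 0.29 × 0.09 = 0.0261
Total = 0.09336.
P(Condition Zeta | elevated) = 0.049/0.09336 ≈ 0.525
P(Condition Delta | elevated) = 0.0072/0.09336 ≈ 0.077
P(Condition Alpha | elevated) = 0.0049/0.09336 ≈ 0.052
P(Condition Gamma | elevated) = 0.001/0.09336 ≈ 0.011
P(Condition Beta | elevated) = 0.00516/0.09336 ≈ 0.055
P(Condition Epsilon | elevated) = 0.0261/0.09336 ≈ 0.280
(Check: 0.525+0.077+0.052+0.011+0.055+0.280 = 1.000.)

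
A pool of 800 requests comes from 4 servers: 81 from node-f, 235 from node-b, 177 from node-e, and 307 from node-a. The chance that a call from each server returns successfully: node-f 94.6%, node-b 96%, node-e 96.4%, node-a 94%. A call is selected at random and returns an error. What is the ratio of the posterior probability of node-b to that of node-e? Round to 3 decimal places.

1.475

Taking complements, P(error | each) = node-f 0.054, node-b 0.04, node-e 0.036, node-a 0.06.
Compute prior × likelihood for every hypothesis:
  node-f: 0.10125 × 0.054 = 0.0054675
  node-b: 0.29375 × 0.04 = 0.01175
  node-e: 0.22125 × 0.036 = 0.007965
  node-a: 0.38375 × 0.06 = 0.023025
Sum = 0.0482075.
The ratio is 0.01175 / 0.007965 (the normalizer cancels) = 1.475.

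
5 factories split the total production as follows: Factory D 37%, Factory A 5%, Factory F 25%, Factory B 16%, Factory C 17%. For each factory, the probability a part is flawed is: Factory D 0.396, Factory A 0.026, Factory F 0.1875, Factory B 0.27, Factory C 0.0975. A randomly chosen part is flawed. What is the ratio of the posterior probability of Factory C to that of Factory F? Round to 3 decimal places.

By Bayes' rule, posterior ∝ prior × likelihood:
  Factory D: 0.37 × 0.396 = 0.14652
  Factory A: 0.05 × 0.026 = 0.0013
  Factory F: 0.25 × 0.1875 = 0.046875
  Factory B: 0.16 × 0.27 = 0.0432
  Factory C: 0.17 × 0.0975 = 0.016575
Total = 0.25447.
The ratio is 0.016575 / 0.046875 (the normalizer cancels) = 0.354.

0.354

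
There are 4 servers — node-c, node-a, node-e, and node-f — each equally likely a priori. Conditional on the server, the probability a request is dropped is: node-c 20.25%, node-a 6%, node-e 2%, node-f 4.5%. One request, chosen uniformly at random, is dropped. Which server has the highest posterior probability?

Since the prior is uniform, the posterior is proportional to the likelihood:
  node-c: 0.2025
  node-a: 0.06
  node-e: 0.02
  node-f: 0.045
Normalizing constant = 0.3275.
Largest term belongs to node-c, so node-c is most probable.

node-c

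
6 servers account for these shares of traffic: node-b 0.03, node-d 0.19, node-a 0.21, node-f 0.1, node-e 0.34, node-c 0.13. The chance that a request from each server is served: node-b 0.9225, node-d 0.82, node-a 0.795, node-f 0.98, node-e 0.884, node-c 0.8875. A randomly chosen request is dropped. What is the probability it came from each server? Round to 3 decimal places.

Taking complements, P(dropped | each) = node-b 0.0775, node-d 0.18, node-a 0.205, node-f 0.02, node-e 0.116, node-c 0.1125.
Compute prior × likelihood for every hypothesis:
  node-b: 0.03 × 0.0775 = 0.002325
  node-d: 0.19 × 0.18 = 0.0342
  node-a: 0.21 × 0.205 = 0.04305
  node-f: 0.1 × 0.02 = 0.002
  node-e: 0.34 × 0.116 = 0.03944
  node-c: 0.13 × 0.1125 = 0.014625
Total = 0.13564.
P(node-b | dropped) = 0.002325/0.13564 ≈ 0.017
P(node-d | dropped) = 0.0342/0.13564 ≈ 0.252
P(node-a | dropped) = 0.04305/0.13564 ≈ 0.317
P(node-f | dropped) = 0.002/0.13564 ≈ 0.015
P(node-e | dropped) = 0.03944/0.13564 ≈ 0.291
P(node-c | dropped) = 0.014625/0.13564 ≈ 0.108
(Check: 0.017+0.252+0.317+0.015+0.291+0.108 = 1.000.)

node-b 0.017, node-d 0.252, node-a 0.317, node-f 0.015, node-e 0.291, node-c 0.108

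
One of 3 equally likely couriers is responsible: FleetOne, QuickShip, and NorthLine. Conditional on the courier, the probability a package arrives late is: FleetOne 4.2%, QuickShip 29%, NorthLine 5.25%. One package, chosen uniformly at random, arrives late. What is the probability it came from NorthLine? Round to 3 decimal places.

Since the prior is uniform, the posterior is proportional to the likelihood:
  FleetOne: 0.042
  QuickShip: 0.29
  NorthLine: 0.0525
Sum = 0.3845.
P(NorthLine | evidence) = 0.0525 / 0.3845 ≈ 0.137.

0.137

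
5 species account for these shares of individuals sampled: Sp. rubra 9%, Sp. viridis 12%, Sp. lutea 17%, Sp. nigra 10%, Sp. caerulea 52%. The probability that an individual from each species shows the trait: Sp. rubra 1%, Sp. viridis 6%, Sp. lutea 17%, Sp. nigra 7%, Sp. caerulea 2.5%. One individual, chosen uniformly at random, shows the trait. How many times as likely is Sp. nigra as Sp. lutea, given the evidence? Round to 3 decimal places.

0.242

Compute prior × likelihood for every hypothesis:
  Sp. rubra: 0.09 × 0.01 = 0.0009
  Sp. viridis: 0.12 × 0.06 = 0.0072
  Sp. lutea: 0.17 × 0.17 = 0.0289
  Sp. nigra: 0.1 × 0.07 = 0.007
  Sp. caerulea: 0.52 × 0.025 = 0.013
Total = 0.057.
The ratio is 0.007 / 0.0289 (the normalizer cancels) = 0.242.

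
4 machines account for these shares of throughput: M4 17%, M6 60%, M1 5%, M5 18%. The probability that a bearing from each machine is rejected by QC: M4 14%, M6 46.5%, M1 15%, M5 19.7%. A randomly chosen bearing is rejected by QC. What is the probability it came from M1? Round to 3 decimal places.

0.022

Prior × likelihood for each hypothesis:
  M4: 0.17 × 0.14 = 0.0238
  M6: 0.6 × 0.465 = 0.279
  M1: 0.05 × 0.15 = 0.0075
  M5: 0.18 × 0.197 = 0.03546
Total = 0.34576.
P(M1 | evidence) = 0.0075 / 0.34576 ≈ 0.022.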